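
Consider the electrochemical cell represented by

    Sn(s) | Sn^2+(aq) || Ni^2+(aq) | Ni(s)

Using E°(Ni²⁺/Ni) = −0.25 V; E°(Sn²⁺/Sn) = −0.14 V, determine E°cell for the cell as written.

By convention the left-hand electrode in cell notation is the anode (oxidation) and the right-hand electrode is the cathode (reduction).
E°cell = E°(right) − E°(left) = −0.25 − (−0.14) = −0.11 V.
The negative sign shows that, as written, the cell would require an external voltage to drive the reaction.

−0.11 V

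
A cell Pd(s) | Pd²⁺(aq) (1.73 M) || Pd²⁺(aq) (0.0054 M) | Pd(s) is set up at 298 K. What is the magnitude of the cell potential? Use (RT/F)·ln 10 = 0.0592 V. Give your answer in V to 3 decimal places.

0.074 V

For a concentration cell E°cell = 0, since both electrodes use the same couple.
The compartment with the higher Pd²⁺(aq) concentration (1.73 M) acts as the cathode; ions are reduced there and produced at the dilute (0.0054 M) anode.
With n = 2, Ecell = −(0.0592/2)·log([dilute]/[conc]) = −(0.0592/2)·log(0.0054/1.73) = +0.074 V.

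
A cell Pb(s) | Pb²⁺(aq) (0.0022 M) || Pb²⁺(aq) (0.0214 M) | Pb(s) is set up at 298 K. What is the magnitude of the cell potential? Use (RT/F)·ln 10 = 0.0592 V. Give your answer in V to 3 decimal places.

For a concentration cell E°cell = 0, since both electrodes use the same couple.
The compartment with the higher Pb²⁺(aq) concentration (0.0214 M) acts as the cathode; ions are reduced there and produced at the dilute (0.0022 M) anode.
With n = 2, Ecell = −(0.0592/2)·log([dilute]/[conc]) = −(0.0592/2)·log(0.0022/0.0214) = +0.029 V.

0.029 V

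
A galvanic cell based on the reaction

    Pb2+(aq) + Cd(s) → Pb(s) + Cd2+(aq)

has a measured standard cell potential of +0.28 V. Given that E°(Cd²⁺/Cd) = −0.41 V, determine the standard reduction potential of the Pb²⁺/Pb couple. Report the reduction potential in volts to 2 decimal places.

In the reaction as written the Pb²⁺/Pb couple is reduced (cathode) and Cd²⁺/Cd is oxidized (anode), so E°cell = E°(Pb²⁺/Pb) − E°(Cd²⁺/Cd).
E°(Pb²⁺/Pb) = E°cell + E°(anode) = +0.28 + (−0.41) = −0.13 V.

−0.13 V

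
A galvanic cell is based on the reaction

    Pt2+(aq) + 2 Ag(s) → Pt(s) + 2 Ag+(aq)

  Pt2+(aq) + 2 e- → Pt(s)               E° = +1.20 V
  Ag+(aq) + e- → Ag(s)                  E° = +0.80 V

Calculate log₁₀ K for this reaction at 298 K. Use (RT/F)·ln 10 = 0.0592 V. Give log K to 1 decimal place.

log K = 13.5

The Pt²⁺/Pt couple is reduced (cathode); E°cell = +1.20 − (+0.80) = +0.40 V with n = 2.
At equilibrium E = 0, so log K = nE°cell / 0.0592 = (2)(+0.40) / 0.0592 = 13.5.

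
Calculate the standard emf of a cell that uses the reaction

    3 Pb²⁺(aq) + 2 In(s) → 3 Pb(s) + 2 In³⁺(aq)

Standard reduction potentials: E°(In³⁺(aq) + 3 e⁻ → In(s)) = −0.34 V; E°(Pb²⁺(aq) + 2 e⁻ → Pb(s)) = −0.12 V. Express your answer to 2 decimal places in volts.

Pb²⁺(aq) gains electrons, so the Pb²⁺/Pb couple is the cathode; the In³⁺/In couple is the anode.
E°cell = E°(cathode) − E°(anode) = −0.12 − (−0.34) = +0.22 V.

+0.22 V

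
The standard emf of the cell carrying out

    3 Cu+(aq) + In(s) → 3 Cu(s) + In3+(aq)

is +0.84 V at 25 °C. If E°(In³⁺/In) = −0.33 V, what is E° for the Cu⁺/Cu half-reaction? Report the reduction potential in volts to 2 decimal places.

In the reaction as written the Cu⁺/Cu couple is reduced (cathode) and In³⁺/In is oxidized (anode), so E°cell = E°(Cu⁺/Cu) − E°(In³⁺/In).
E°(Cu⁺/Cu) = E°cell + E°(anode) = +0.84 + (−0.33) = +0.51 V.

+0.51 V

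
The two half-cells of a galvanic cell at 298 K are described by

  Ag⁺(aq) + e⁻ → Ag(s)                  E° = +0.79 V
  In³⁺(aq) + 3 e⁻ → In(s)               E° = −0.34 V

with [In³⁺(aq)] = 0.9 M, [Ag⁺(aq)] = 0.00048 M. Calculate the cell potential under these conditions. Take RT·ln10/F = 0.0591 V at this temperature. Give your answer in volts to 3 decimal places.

+0.935 V

The Ag⁺/Ag couple has the more positive E°, so it is the cathode; In³⁺/In is the anode.
E°cell = E°cat − E°an = +0.79 − (−0.34) = +1.13 V; n = 3.
The balanced reaction is 3 Ag⁺(aq) + In(s) → 3 Ag(s) + In³⁺(aq), so Q = [In³⁺(aq)] / [Ag⁺(aq)]^3 = 8.14×10^9 and log Q = 9.911.
E = E° − (0.0591/n)·log Q = +1.13 − (0.0591/3)(9.911) = +0.935 V.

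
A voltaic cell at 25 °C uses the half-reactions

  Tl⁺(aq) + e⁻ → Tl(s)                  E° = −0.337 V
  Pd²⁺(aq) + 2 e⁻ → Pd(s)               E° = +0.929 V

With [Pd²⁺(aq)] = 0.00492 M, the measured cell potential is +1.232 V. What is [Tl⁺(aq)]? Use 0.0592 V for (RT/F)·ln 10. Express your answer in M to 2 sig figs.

0.26 M

The Pd²⁺/Pd couple has the larger reduction potential, so it is the cathode: E°cell = +0.929 − (−0.337) = +1.266 V and n = 2.
Since E = E° − (0.0592/n)·log Q, log Q = n(E° − E)/0.0592 = 1.149.
The balanced reaction is Pd²⁺(aq) + 2 Tl(s) → Pd(s) + 2 Tl⁺(aq), so Q = [Tl⁺(aq)]^2 / [Pd²⁺(aq)].
Isolating [Tl⁺(aq)] in Q = 10^{1.149} yields log [Tl⁺(aq)] = −0.580, i.e. 0.26 M.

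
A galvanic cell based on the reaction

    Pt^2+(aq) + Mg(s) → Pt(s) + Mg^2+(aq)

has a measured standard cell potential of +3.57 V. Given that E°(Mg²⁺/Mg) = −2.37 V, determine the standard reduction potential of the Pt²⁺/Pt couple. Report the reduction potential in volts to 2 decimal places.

+1.20 V

In the reaction as written the Pt²⁺/Pt couple is reduced (cathode) and Mg²⁺/Mg is oxidized (anode), so E°cell = E°(Pt²⁺/Pt) − E°(Mg²⁺/Mg).
E°(Pt²⁺/Pt) = E°cell + E°(anode) = +3.57 + (−2.37) = +1.20 V.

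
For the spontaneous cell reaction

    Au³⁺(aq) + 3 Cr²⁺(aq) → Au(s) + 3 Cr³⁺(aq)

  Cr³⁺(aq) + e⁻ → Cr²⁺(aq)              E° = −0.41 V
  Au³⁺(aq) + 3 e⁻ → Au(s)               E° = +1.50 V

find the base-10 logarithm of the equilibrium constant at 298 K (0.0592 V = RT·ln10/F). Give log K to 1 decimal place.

log K = 96.8

The Au³⁺/Au couple is reduced (cathode); E°cell = +1.50 − (−0.41) = +1.91 V with n = 3.
At equilibrium E = 0, so log K = nE°cell / 0.0592 = (3)(+1.91) / 0.0592 = 96.8.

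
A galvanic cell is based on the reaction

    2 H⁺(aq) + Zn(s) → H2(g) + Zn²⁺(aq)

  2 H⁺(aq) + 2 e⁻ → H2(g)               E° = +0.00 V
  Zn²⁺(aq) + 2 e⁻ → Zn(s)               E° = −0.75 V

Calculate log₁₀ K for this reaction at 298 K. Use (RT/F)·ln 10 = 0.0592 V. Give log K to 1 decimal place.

The 2H⁺/H₂ couple is reduced (cathode); E°cell = +0.00 − (−0.75) = +0.75 V with n = 2.
At equilibrium E = 0, so log K = nE°cell / 0.0592 = (2)(+0.75) / 0.0592 = 25.3.

log K = 25.3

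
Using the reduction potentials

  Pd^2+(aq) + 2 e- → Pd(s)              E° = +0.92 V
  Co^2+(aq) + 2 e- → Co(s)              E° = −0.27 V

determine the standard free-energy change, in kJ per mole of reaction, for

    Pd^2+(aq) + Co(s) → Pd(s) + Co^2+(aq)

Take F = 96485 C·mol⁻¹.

In the reaction as written Pd^2+(aq) is reduced, so the Pd²⁺/Pd couple is the cathode and Co²⁺/Co is the anode.
E°cell = +0.92 − (−0.27) = +1.19 V; balancing electrons gives n = 2.
ΔG° = −nFE°cell = −(2)(96485)(+1.19) J/mol = −230 kJ/mol.

−230 kJ/mol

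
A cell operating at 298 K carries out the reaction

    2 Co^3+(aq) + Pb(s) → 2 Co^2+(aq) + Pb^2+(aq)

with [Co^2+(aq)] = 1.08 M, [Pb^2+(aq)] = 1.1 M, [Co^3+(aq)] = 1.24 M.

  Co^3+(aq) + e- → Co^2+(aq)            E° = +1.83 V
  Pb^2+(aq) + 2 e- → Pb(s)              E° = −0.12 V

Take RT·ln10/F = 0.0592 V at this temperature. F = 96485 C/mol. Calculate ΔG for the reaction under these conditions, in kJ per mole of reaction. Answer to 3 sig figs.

The standard cell potential is +1.83 − (−0.12) = +1.95 V, with n = 2 electrons in the balanced equation.
Here Q = ([Co^2+(aq)]^2·[Pb^2+(aq)]) / [Co^3+(aq)]^2 = 0.834 (log Q = −0.079), giving E = +1.95 − (0.0592/2)·(−0.079) = +1.9523 V.
Finally ΔG = −nFE = −(2)(96485 C/mol)(+1.9523 V) = −377 kJ/mol.

−377 kJ/mol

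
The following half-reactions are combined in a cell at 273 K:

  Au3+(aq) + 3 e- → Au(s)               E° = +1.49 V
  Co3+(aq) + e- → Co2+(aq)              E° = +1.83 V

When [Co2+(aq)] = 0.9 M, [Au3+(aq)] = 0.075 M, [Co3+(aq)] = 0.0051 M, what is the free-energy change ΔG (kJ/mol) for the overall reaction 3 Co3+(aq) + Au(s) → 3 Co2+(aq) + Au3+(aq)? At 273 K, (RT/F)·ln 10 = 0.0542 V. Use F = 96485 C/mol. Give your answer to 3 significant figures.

−69.1 kJ/mol

With Co³⁺/Co²⁺ reduced at the cathode, E°cell = +1.83 − (+1.49) = +0.34 V and n = 3.
Here Q = ([Co2+(aq)]^3·[Au3+(aq)]) / [Co3+(aq)]^3 = 4.12×10^5 (log Q = 5.615), giving E = +0.34 − (0.0542/3)·(5.615) = +0.2386 V.
ΔG = −nFE = −(3)(96485)(+0.2386) J/mol = −69.1 kJ/mol.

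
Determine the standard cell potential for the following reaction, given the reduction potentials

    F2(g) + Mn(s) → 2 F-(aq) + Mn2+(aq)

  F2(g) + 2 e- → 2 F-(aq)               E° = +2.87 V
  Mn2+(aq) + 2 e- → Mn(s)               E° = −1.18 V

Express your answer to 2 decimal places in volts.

+4.05 V

In the reaction as written, F2(g) is reduced (cathode) and Mn2+(aq) is produced by oxidation at the anode.
E°cell = E°(cathode) − E°(anode) = +2.87 − (−1.18) = +4.05 V.
The positive value indicates the reaction is spontaneous as written.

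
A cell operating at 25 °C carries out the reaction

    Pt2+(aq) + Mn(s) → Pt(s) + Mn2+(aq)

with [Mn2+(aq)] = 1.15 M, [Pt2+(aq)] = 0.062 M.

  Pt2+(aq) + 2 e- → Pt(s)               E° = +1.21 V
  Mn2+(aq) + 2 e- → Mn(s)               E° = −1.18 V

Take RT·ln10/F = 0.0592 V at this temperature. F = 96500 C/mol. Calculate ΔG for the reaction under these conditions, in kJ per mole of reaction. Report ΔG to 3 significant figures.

−454 kJ/mol

The standard cell potential is +1.21 − (−1.18) = +2.39 V, with n = 2 electrons in the balanced equation.
Q = [Mn2+(aq)] / [Pt2+(aq)] = 18.5, so log Q = 1.268 and E = +2.39 − (0.0592/2)(1.268) = +2.3525 V.
Finally ΔG = −nFE = −(2)(96500 C/mol)(+2.3525 V) = −454 kJ/mol.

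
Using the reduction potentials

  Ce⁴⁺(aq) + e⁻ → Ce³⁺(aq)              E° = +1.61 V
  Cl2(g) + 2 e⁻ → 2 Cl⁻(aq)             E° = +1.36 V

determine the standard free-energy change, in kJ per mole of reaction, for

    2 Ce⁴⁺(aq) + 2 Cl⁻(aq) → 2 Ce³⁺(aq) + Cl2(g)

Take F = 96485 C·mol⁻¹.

−48.2 kJ/mol

In the reaction as written Ce⁴⁺(aq) is reduced, so the Ce⁴⁺/Ce³⁺ couple is the cathode and Cl₂/Cl⁻ is the anode.
E°cell = +1.61 − (+1.36) = +0.25 V; balancing electrons gives n = 2.
ΔG° = −nFE°cell = −(2)(96485)(+0.25) J/mol = −48.2 kJ/mol.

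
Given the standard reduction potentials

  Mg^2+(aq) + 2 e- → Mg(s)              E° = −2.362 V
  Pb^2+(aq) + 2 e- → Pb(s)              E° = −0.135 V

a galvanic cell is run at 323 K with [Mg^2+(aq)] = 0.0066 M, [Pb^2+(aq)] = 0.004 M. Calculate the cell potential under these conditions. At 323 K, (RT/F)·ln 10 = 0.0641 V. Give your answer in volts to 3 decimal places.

+2.220 V

Since E°(Pb²⁺/Pb) > E°(Mg²⁺/Mg), Pb²⁺/Pb serves as the cathode.
E°cell = −0.135 − (−2.362) = +2.227 V, with n = 2 electrons transferred.
Balancing gives Pb^2+(aq) + Mg(s) → Pb(s) + Mg^2+(aq); hence Q = [Mg^2+(aq)] / [Pb^2+(aq)] = 1.65 (log Q = 0.217).
Applying E = E° − (RT ln10/nF)·log Q gives +2.227 − (0.0641/2)(0.217) = +2.220 V.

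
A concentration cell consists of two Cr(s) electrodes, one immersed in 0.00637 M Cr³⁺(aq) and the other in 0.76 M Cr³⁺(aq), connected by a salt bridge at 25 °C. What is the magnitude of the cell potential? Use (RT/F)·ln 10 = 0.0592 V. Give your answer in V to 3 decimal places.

For a concentration cell E°cell = 0, since both electrodes use the same couple.
The compartment with the higher Cr³⁺(aq) concentration (0.76 M) acts as the cathode; ions are reduced there and produced at the dilute (0.00637 M) anode.
With n = 3, Ecell = −(0.0592/3)·log([dilute]/[conc]) = −(0.0592/3)·log(0.00637/0.76) = +0.041 V.

0.041 V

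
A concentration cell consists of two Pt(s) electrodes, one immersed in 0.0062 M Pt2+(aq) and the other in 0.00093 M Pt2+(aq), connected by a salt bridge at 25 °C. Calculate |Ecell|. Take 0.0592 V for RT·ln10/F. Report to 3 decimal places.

For a concentration cell E°cell = 0, since both electrodes use the same couple.
The compartment with the higher Pt2+(aq) concentration (0.0062 M) acts as the cathode; ions are reduced there and produced at the dilute (0.00093 M) anode.
With n = 2, Ecell = −(0.0592/2)·log([dilute]/[conc]) = −(0.0592/2)·log(0.00093/0.0062) = +0.024 V.

0.024 V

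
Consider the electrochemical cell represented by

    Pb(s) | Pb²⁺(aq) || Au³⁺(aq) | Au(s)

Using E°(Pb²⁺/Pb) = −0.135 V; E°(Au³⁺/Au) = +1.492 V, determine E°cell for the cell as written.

+1.627 V

By convention the left-hand electrode in cell notation is the anode (oxidation) and the right-hand electrode is the cathode (reduction).
E°cell = E°(right) − E°(left) = +1.492 − (−0.135) = +1.627 V.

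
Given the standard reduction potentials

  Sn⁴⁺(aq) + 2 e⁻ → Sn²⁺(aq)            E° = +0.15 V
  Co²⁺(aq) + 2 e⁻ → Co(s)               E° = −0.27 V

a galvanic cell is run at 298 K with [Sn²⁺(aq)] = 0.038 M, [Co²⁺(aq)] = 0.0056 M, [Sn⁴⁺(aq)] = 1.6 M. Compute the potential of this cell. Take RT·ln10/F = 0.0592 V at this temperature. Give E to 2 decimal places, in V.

+0.53 V

Since E°(Sn⁴⁺/Sn²⁺) > E°(Co²⁺/Co), Sn⁴⁺/Sn²⁺ serves as the cathode.
The standard potential is +0.15 − (−0.27) = +0.42 V and the balanced reaction transfers n = 2 electrons.
For the overall reaction Sn⁴⁺(aq) + Co(s) → Sn²⁺(aq) + Co²⁺(aq), Q = ([Sn²⁺(aq)]·[Co²⁺(aq)]) / [Sn⁴⁺(aq)] = 0.000133, giving log Q = −3.876.
E = E° − (0.0592/n)·log Q = +0.42 − (0.0592/2)(−3.876) = +0.53 V.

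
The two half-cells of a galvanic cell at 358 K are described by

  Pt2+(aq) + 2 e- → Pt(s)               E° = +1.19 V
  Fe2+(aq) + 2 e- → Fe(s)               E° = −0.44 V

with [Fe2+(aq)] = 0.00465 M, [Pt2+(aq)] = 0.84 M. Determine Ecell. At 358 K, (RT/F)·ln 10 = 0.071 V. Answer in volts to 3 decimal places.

Since E°(Pt²⁺/Pt) > E°(Fe²⁺/Fe), Pt²⁺/Pt serves as the cathode.
The standard potential is +1.19 − (−0.44) = +1.63 V and the balanced reaction transfers n = 2 electrons.
The balanced reaction is Pt2+(aq) + Fe(s) → Pt(s) + Fe2+(aq), so Q = [Fe2+(aq)] / [Pt2+(aq)] = 0.00554 and log Q = −2.257.
Applying E = E° − (RT ln10/nF)·log Q gives +1.63 − (0.071/2)(−2.257) = +1.710 V.

+1.710 V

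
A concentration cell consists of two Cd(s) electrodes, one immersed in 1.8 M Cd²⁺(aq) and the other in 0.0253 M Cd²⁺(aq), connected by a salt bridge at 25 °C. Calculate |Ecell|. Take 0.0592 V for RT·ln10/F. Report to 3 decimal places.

0.055 V

For a concentration cell E°cell = 0, since both electrodes use the same couple.
The compartment with the higher Cd²⁺(aq) concentration (1.8 M) acts as the cathode; ions are reduced there and produced at the dilute (0.0253 M) anode.
With n = 2, Ecell = −(0.0592/2)·log([dilute]/[conc]) = −(0.0592/2)·log(0.0253/1.8) = +0.055 V.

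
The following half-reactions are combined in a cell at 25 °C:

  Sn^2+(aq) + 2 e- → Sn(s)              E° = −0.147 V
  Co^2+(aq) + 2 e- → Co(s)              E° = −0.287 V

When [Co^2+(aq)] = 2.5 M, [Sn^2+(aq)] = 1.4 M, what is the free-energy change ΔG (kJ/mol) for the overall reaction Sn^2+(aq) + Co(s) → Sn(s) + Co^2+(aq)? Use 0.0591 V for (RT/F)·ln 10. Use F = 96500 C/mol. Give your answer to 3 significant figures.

−25.6 kJ/mol

E°cell = −0.147 − (−0.287) = +0.140 V; the balanced reaction transfers n = 2 electrons.
The reaction quotient is [Co^2+(aq)] / [Sn^2+(aq)] = 1.79; by Nernst, E = +0.140 − (0.0591/2)(0.252) = +0.1326 V.
ΔG = −nFE = −(2)(96500)(+0.1326) J/mol = −25.6 kJ/mol.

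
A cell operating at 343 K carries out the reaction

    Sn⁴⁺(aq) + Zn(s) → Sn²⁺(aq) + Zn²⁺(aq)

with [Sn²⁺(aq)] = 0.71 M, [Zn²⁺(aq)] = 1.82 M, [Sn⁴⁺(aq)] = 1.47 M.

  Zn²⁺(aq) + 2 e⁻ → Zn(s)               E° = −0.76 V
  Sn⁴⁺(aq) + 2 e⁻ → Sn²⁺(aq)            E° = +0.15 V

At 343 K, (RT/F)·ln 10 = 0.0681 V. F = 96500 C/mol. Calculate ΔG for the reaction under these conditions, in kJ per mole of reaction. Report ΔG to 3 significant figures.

−176 kJ/mol

With Sn⁴⁺/Sn²⁺ reduced at the cathode, E°cell = +0.15 − (−0.76) = +0.91 V and n = 2.
Q = ([Sn²⁺(aq)]·[Zn²⁺(aq)]) / [Sn⁴⁺(aq)] = 0.879, so log Q = −0.056 and E = +0.91 − (0.0681/2)(−0.056) = +0.9119 V.
Then ΔG = −nFE = −2 × 96500 × +0.9119 J/mol = −176 kJ/mol.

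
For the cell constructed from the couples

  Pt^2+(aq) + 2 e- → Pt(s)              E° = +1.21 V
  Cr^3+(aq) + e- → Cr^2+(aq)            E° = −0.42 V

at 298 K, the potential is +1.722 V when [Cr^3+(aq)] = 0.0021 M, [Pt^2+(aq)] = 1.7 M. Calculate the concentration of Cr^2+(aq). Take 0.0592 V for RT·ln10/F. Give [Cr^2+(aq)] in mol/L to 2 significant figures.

Pt²⁺/Pt is the cathode (higher E°); E°cell = +1.21 − (−0.42) = +1.63 V with n = 2.
From the Nernst equation, log Q = n(E° − E)/0.0592 = 2·(+1.63 − (+1.722))/0.0592 = −3.108.
For Pt^2+(aq) + 2 Cr^2+(aq) → Pt(s) + 2 Cr^3+(aq), the reaction quotient is Q = [Cr^3+(aq)]^2 / ([Pt^2+(aq)]·[Cr^2+(aq)]^2).
Substituting the known concentrations and solving, log [Cr^2+(aq)] = −1.239 and [Cr^2+(aq)] = 0.058 M.

0.058 M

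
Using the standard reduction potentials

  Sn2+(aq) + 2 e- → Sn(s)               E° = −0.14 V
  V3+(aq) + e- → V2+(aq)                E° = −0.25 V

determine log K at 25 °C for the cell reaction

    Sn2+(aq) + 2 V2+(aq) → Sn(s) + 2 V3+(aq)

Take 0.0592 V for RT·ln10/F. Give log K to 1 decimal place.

log K = 3.7

The Sn²⁺/Sn couple is reduced (cathode); E°cell = −0.14 − (−0.25) = +0.11 V with n = 2.
At equilibrium E = 0, so log K = nE°cell / 0.0592 = (2)(+0.11) / 0.0592 = 3.7.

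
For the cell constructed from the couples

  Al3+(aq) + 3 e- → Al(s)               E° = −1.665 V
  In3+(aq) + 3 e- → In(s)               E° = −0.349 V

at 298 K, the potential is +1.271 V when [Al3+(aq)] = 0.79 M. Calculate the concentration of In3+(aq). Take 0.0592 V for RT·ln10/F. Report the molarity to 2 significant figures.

With In³⁺/In at the cathode and Al³⁺/Al at the anode, E°cell = −0.349 − (−1.665) = +1.316 V (n = 3).
Rearranging E = E° − (0.0592/n)·log Q gives log Q = 3(+1.316 − (+1.271))/0.0592 = 2.280.
For In3+(aq) + Al(s) → In(s) + Al3+(aq), the reaction quotient is Q = [Al3+(aq)] / [In3+(aq)].
Substituting the known concentrations and solving, log [In3+(aq)] = −2.382 and [In3+(aq)] = 0.0041 M.

0.0041 M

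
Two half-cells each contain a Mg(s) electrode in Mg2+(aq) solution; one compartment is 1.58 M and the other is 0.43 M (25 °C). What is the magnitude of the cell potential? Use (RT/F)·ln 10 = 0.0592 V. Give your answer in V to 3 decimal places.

For a concentration cell E°cell = 0, since both electrodes use the same couple.
The compartment with the higher Mg2+(aq) concentration (1.58 M) acts as the cathode; ions are reduced there and produced at the dilute (0.43 M) anode.
With n = 2, Ecell = −(0.0592/2)·log([dilute]/[conc]) = −(0.0592/2)·log(0.43/1.58) = +0.017 V.

0.017 V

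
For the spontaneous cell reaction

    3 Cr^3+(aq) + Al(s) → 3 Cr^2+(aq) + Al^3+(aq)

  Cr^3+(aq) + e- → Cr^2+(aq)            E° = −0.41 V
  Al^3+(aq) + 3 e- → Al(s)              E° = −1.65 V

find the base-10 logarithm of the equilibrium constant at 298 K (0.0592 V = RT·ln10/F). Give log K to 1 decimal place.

log K = 62.8

The Cr³⁺/Cr²⁺ couple is reduced (cathode); E°cell = −0.41 − (−1.65) = +1.24 V with n = 3.
At equilibrium E = 0, so log K = nE°cell / 0.0592 = (3)(+1.24) / 0.0592 = 62.8.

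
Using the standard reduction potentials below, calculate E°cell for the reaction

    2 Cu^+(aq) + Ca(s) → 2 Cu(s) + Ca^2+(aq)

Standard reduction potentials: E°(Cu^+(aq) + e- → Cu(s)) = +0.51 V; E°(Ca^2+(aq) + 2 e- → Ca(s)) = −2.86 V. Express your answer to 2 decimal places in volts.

In the reaction as written, Cu^+(aq) is reduced (cathode) and Ca^2+(aq) is produced by oxidation at the anode.
E°cell = E°(cathode) − E°(anode) = +0.51 − (−2.86) = +3.37 V.
The positive value indicates the reaction is spontaneous as written.

+3.37 V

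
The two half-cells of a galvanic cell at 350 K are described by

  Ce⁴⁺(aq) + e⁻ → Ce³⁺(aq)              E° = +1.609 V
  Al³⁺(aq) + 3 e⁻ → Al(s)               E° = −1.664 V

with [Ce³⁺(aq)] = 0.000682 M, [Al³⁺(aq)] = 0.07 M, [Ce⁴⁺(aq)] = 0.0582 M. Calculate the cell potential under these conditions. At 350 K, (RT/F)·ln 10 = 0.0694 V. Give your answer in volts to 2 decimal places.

The Ce⁴⁺/Ce³⁺ couple has the more positive E°, so it is the cathode; Al³⁺/Al is the anode.
E°cell = E°cat − E°an = +1.609 − (−1.664) = +3.273 V; n = 3.
Balancing gives 3 Ce⁴⁺(aq) + Al(s) → 3 Ce³⁺(aq) + Al³⁺(aq); hence Q = ([Ce³⁺(aq)]^3·[Al³⁺(aq)]) / [Ce⁴⁺(aq)]^3 = 1.13×10^−7 (log Q = −6.948).
By the Nernst equation, E = +3.273 − (0.0694/3)·(−6.948) = +3.43 V.

+3.43 V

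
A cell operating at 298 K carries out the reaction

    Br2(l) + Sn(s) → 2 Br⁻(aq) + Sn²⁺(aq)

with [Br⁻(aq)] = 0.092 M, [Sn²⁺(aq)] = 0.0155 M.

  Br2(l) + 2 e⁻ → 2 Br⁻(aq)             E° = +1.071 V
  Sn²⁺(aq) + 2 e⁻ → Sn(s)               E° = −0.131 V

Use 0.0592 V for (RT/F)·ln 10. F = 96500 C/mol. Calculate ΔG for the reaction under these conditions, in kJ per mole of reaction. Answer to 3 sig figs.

−254 kJ/mol

With Br₂/Br⁻ reduced at the cathode, E°cell = +1.071 − (−0.131) = +1.202 V and n = 2.
Q = [Br⁻(aq)]^2·[Sn²⁺(aq)] = 0.000131, so log Q = −3.882 and E = +1.202 − (0.0592/2)(−3.882) = +1.3169 V.
ΔG = −nFE = −(2)(96500)(+1.3169) J/mol = −254 kJ/mol.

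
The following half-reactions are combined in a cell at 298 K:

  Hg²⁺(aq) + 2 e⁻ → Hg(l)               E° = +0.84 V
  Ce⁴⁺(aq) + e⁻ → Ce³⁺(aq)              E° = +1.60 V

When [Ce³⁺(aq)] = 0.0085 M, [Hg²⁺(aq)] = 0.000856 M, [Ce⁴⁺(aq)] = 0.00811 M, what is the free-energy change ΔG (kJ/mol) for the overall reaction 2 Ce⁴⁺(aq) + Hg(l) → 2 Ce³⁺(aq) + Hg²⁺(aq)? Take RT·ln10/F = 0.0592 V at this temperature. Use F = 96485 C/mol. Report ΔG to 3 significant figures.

−164 kJ/mol

With Ce⁴⁺/Ce³⁺ reduced at the cathode, E°cell = +1.60 − (+0.84) = +0.76 V and n = 2.
Here Q = ([Ce³⁺(aq)]^2·[Hg²⁺(aq)]) / [Ce⁴⁺(aq)]^2 = 0.00094 (log Q = −3.027), giving E = +0.76 − (0.0592/2)·(−3.027) = +0.8496 V.
Then ΔG = −nFE = −2 × 96485 × +0.8496 J/mol = −164 kJ/mol.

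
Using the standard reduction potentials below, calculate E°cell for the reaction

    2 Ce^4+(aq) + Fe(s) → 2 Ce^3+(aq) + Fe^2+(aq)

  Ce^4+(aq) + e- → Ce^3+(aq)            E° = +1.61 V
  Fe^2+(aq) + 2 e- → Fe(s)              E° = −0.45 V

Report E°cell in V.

+2.06 V

In the reaction as written, Ce^4+(aq) is reduced (cathode) and Fe^2+(aq) is produced by oxidation at the anode.
E°cell = E°(cathode) − E°(anode) = +1.61 − (−0.45) = +2.06 V.
The positive value indicates the reaction is spontaneous as written.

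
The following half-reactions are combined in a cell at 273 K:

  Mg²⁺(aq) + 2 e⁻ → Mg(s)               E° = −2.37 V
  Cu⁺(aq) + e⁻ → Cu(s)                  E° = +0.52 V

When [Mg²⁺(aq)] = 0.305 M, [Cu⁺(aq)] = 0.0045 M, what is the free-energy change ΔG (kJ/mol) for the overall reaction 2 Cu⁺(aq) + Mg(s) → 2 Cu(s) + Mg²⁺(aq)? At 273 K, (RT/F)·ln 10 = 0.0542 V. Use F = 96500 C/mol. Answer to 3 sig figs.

With Cu⁺/Cu reduced at the cathode, E°cell = +0.52 − (−2.37) = +2.89 V and n = 2.
The reaction quotient is [Mg²⁺(aq)] / [Cu⁺(aq)]^2 = 1.51×10^4; by Nernst, E = +2.89 − (0.0542/2)(4.178) = +2.7768 V.
ΔG = −nFE = −(2)(96500)(+2.7768) J/mol = −536 kJ/mol.

−536 kJ/mol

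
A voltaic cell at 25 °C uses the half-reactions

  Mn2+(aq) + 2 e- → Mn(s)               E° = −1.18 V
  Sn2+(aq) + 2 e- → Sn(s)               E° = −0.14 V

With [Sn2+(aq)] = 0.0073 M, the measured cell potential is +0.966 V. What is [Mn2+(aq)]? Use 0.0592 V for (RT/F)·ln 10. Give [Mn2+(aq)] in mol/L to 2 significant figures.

2.3 M

Sn²⁺/Sn is the cathode (higher E°); E°cell = −0.14 − (−1.18) = +1.04 V with n = 2.
Since E = E° − (0.0592/n)·log Q, log Q = n(E° − E)/0.0592 = 2.500.
Balancing electrons gives Sn2+(aq) + Mn(s) → Sn(s) + Mn2+(aq); thus Q = [Mn2+(aq)] / [Sn2+(aq)].
Solving for the unknown gives log [Mn2+(aq)] = 0.363, so [Mn2+(aq)] ≈ 2.3 M.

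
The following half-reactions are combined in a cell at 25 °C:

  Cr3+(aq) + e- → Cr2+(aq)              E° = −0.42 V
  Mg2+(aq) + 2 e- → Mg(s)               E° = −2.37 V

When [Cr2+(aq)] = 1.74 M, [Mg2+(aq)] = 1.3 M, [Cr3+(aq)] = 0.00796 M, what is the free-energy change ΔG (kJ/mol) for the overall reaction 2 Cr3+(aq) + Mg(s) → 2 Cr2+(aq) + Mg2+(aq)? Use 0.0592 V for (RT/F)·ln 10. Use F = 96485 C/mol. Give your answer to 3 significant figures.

E°cell = −0.42 − (−2.37) = +1.95 V; the balanced reaction transfers n = 2 electrons.
Here Q = ([Cr2+(aq)]^2·[Mg2+(aq)]) / [Cr3+(aq)]^2 = 6.21×10^4 (log Q = 4.793), giving E = +1.95 − (0.0592/2)·(4.793) = +1.8081 V.
Finally ΔG = −nFE = −(2)(96485 C/mol)(+1.8081 V) = −349 kJ/mol.

−349 kJ/mol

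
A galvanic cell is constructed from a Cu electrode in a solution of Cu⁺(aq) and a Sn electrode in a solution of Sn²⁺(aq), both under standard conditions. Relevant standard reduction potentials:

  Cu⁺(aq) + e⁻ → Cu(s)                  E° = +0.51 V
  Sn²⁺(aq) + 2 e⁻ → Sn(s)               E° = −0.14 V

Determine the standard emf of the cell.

Of the two couples in this cell, the one with the more positive reduction potential is reduced at the cathode: here that is Cu⁺/Cu (+0.51 V); Sn²⁺/Sn (−0.14 V) is the anode.
E°cell = E°(cathode) − E°(anode) = +0.51 − (−0.14) = +0.65 V.

+0.65 V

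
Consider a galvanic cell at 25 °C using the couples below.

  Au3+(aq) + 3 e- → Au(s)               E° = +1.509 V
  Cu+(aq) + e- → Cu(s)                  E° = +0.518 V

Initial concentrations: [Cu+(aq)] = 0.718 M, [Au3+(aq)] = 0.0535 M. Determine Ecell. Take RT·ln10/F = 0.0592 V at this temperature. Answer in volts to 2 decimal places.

+0.97 V

Au³⁺/Au is reduced (cathode, E° = +1.509 V) and Cu⁺/Cu is oxidized (anode).
The standard potential is +1.509 − (+0.518) = +0.991 V and the balanced reaction transfers n = 3 electrons.
The balanced reaction is Au3+(aq) + 3 Cu(s) → Au(s) + 3 Cu+(aq), so Q = [Cu+(aq)]^3 / [Au3+(aq)] = 6.92 and log Q = 0.840.
Applying E = E° − (RT ln10/nF)·log Q gives +0.991 − (0.0592/3)(0.840) = +0.97 V.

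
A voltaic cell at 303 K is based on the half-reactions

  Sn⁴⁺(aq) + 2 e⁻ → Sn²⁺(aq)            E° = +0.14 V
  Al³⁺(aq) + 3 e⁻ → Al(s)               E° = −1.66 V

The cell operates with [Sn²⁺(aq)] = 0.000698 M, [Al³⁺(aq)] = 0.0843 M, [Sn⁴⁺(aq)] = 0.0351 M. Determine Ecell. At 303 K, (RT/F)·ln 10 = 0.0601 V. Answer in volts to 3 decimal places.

Since E°(Sn⁴⁺/Sn²⁺) > E°(Al³⁺/Al), Sn⁴⁺/Sn²⁺ serves as the cathode.
E°cell = E°cat − E°an = +0.14 − (−1.66) = +1.80 V; n = 6.
Balancing gives 3 Sn⁴⁺(aq) + 2 Al(s) → 3 Sn²⁺(aq) + 2 Al³⁺(aq); hence Q = ([Sn²⁺(aq)]^3·[Al³⁺(aq)]^2) / [Sn⁴⁺(aq)]^3 = 5.59×10^−8 (log Q = −7.253).
By the Nernst equation, E = +1.80 − (0.0601/6)·(−7.253) = +1.873 V.

+1.873 V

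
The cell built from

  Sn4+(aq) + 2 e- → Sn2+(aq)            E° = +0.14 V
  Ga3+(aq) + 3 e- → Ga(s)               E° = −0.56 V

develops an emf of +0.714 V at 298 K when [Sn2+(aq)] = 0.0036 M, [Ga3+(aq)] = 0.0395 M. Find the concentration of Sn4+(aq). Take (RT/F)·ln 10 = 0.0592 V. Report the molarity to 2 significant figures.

Sn⁴⁺/Sn²⁺ is the cathode (higher E°); E°cell = +0.14 − (−0.56) = +0.70 V with n = 6.
Since E = E° − (0.0592/n)·log Q, log Q = n(E° − E)/0.0592 = −1.419.
Balancing electrons gives 3 Sn4+(aq) + 2 Ga(s) → 3 Sn2+(aq) + 2 Ga3+(aq); thus Q = ([Sn2+(aq)]^3·[Ga3+(aq)]^2) / [Sn4+(aq)]^3.
Isolating [Sn4+(aq)] in Q = 10^{−1.419} yields log [Sn4+(aq)] = −2.906, i.e. 0.0012 M.

0.0012 M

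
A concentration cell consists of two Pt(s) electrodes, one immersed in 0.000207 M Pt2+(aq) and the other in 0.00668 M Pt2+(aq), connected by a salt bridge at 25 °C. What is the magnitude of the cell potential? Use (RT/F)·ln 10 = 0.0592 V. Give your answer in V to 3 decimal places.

0.045 V

For a concentration cell E°cell = 0, since both electrodes use the same couple.
The compartment with the higher Pt2+(aq) concentration (0.00668 M) acts as the cathode; ions are reduced there and produced at the dilute (0.000207 M) anode.
With n = 2, Ecell = −(0.0592/2)·log([dilute]/[conc]) = −(0.0592/2)·log(0.000207/0.00668) = +0.045 V.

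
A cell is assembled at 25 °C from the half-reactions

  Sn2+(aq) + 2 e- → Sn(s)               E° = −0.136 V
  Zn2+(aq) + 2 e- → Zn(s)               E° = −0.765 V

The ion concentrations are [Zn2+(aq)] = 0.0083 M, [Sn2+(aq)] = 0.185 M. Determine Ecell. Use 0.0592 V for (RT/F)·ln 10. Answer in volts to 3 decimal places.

Sn²⁺/Sn is reduced (cathode, E° = −0.136 V) and Zn²⁺/Zn is oxidized (anode).
E°cell = E°cat − E°an = −0.136 − (−0.765) = +0.629 V; n = 2.
The balanced reaction is Sn2+(aq) + Zn(s) → Sn(s) + Zn2+(aq), so Q = [Zn2+(aq)] / [Sn2+(aq)] = 0.0449 and log Q = −1.348.
E = E° − (0.0592/n)·log Q = +0.629 − (0.0592/2)(−1.348) = +0.669 V.

+0.669 V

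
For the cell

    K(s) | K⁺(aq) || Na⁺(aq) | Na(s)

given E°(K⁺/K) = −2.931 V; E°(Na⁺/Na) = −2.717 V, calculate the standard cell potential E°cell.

By convention the left-hand electrode in cell notation is the anode (oxidation) and the right-hand electrode is the cathode (reduction).
E°cell = E°(right) − E°(left) = −2.717 − (−2.931) = +0.214 V.

+0.214 V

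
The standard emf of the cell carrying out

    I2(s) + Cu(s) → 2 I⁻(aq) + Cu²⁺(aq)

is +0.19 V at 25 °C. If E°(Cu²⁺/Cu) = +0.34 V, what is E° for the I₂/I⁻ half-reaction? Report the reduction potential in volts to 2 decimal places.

In the reaction as written the I₂/I⁻ couple is reduced (cathode) and Cu²⁺/Cu is oxidized (anode), so E°cell = E°(I₂/I⁻) − E°(Cu²⁺/Cu).
E°(I₂/I⁻) = E°cell + E°(anode) = +0.19 + (+0.34) = +0.53 V.

+0.53 V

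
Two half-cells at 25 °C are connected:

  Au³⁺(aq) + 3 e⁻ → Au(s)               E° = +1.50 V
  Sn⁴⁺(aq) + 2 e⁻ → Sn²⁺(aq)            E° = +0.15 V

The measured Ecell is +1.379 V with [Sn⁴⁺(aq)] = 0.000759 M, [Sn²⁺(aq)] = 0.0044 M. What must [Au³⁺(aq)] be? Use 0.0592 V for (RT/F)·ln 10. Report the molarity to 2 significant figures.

The Au³⁺/Au couple has the larger reduction potential, so it is the cathode: E°cell = +1.50 − (+0.15) = +1.35 V and n = 6.
Since E = E° − (0.0592/n)·log Q, log Q = n(E° − E)/0.0592 = −2.939.
For 2 Au³⁺(aq) + 3 Sn²⁺(aq) → 2 Au(s) + 3 Sn⁴⁺(aq), the reaction quotient is Q = [Sn⁴⁺(aq)]^3 / ([Au³⁺(aq)]^2·[Sn²⁺(aq)]^3).
Solving for the unknown gives log [Au³⁺(aq)] = 0.325, so [Au³⁺(aq)] ≈ 2.1 M.

2.1 M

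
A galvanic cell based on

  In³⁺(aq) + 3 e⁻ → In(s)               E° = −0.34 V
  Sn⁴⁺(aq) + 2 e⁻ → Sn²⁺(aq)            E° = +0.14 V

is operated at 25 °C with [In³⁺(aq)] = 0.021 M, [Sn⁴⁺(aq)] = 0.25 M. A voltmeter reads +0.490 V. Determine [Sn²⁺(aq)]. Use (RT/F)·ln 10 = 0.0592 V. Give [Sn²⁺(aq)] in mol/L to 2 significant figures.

Sn⁴⁺/Sn²⁺ is the cathode (higher E°); E°cell = +0.14 − (−0.34) = +0.48 V with n = 6.
Rearranging E = E° − (0.0592/n)·log Q gives log Q = 6(+0.48 − (+0.490))/0.0592 = −1.014.
For 3 Sn⁴⁺(aq) + 2 In(s) → 3 Sn²⁺(aq) + 2 In³⁺(aq), the reaction quotient is Q = ([Sn²⁺(aq)]^3·[In³⁺(aq)]^2) / [Sn⁴⁺(aq)]^3.
Solving for the unknown gives log [Sn²⁺(aq)] = 0.178, so [Sn²⁺(aq)] ≈ 1.5 M.

1.5 M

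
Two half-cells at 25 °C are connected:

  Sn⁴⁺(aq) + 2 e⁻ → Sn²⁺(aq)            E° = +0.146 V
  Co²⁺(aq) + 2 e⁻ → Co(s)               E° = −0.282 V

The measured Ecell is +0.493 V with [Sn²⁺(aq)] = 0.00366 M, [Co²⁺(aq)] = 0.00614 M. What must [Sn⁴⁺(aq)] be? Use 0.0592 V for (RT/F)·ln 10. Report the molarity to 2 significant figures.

0.0035 M

With Sn⁴⁺/Sn²⁺ at the cathode and Co²⁺/Co at the anode, E°cell = +0.146 − (−0.282) = +0.428 V (n = 2).
Rearranging E = E° − (0.0592/n)·log Q gives log Q = 2(+0.428 − (+0.493))/0.0592 = −2.196.
Balancing electrons gives Sn⁴⁺(aq) + Co(s) → Sn²⁺(aq) + Co²⁺(aq); thus Q = ([Sn²⁺(aq)]·[Co²⁺(aq)]) / [Sn⁴⁺(aq)].
Isolating [Sn⁴⁺(aq)] in Q = 10^{−2.196} yields log [Sn⁴⁺(aq)] = −2.452, i.e. 0.0035 M.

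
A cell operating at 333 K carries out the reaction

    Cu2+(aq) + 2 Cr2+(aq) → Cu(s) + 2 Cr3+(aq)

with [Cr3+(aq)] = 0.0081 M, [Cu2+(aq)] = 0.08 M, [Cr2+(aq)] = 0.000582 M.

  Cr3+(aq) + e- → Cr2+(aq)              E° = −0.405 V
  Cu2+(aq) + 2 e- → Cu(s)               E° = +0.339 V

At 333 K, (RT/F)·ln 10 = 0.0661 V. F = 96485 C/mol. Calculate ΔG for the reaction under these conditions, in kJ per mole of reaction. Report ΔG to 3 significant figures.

E°cell = +0.339 − (−0.405) = +0.744 V; the balanced reaction transfers n = 2 electrons.
The reaction quotient is [Cr3+(aq)]^2 / ([Cu2+(aq)]·[Cr2+(aq)]^2) = 2.42×10^3; by Nernst, E = +0.744 − (0.0661/2)(3.384) = +0.6322 V.
Finally ΔG = −nFE = −(2)(96485 C/mol)(+0.6322 V) = −122 kJ/mol.

−122 kJ/mol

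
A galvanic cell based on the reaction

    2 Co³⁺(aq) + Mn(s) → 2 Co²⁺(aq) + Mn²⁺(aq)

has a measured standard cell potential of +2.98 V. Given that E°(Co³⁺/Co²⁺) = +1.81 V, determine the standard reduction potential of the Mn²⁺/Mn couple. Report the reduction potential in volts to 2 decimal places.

In the reaction as written the Co³⁺/Co²⁺ couple is reduced (cathode) and Mn²⁺/Mn is oxidized (anode), so E°cell = E°(Co³⁺/Co²⁺) − E°(Mn²⁺/Mn).
E°(Mn²⁺/Mn) = E°(cathode) − E°cell = +1.81 − (+2.98) = −1.17 V.

−1.17 V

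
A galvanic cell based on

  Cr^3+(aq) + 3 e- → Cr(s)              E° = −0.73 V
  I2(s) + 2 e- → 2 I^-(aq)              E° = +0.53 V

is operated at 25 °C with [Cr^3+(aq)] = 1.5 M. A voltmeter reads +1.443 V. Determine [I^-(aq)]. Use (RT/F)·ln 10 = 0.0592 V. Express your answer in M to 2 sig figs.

The I₂/I⁻ couple has the larger reduction potential, so it is the cathode: E°cell = +0.53 − (−0.73) = +1.26 V and n = 6.
From the Nernst equation, log Q = n(E° − E)/0.0592 = 6·(+1.26 − (+1.443))/0.0592 = −18.547.
For 3 I2(s) + 2 Cr(s) → 6 I^-(aq) + 2 Cr^3+(aq), the reaction quotient is Q = [I^-(aq)]^6·[Cr^3+(aq)]^2.
Isolating [I^-(aq)] in Q = 10^{−18.547} yields log [I^-(aq)] = −3.150, i.e. 0.00071 M.

0.00071 M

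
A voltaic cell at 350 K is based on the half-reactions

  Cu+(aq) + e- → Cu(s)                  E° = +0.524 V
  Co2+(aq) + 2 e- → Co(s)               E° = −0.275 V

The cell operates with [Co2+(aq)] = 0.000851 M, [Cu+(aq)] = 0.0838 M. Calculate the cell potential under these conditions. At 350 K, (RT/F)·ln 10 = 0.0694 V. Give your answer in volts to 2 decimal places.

The Cu⁺/Cu couple has the more positive E°, so it is the cathode; Co²⁺/Co is the anode.
The standard potential is +0.524 − (−0.275) = +0.799 V and the balanced reaction transfers n = 2 electrons.
Balancing gives 2 Cu+(aq) + Co(s) → 2 Cu(s) + Co2+(aq); hence Q = [Co2+(aq)] / [Cu+(aq)]^2 = 0.121 (log Q = −0.917).
By the Nernst equation, E = +0.799 − (0.0694/2)·(−0.917) = +0.83 V.

+0.83 V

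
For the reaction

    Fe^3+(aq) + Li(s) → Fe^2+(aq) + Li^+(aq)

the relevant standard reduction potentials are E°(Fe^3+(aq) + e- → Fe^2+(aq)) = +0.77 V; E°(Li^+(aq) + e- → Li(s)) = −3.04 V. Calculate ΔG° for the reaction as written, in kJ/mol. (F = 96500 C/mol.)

In the reaction as written Fe^3+(aq) is reduced, so the Fe³⁺/Fe²⁺ couple is the cathode and Li⁺/Li is the anode.
E°cell = +0.77 − (−3.04) = +3.81 V; balancing electrons gives n = 1.
ΔG° = −nFE°cell = −(1)(96500)(+3.81) J/mol = −368 kJ/mol.

−368 kJ/mol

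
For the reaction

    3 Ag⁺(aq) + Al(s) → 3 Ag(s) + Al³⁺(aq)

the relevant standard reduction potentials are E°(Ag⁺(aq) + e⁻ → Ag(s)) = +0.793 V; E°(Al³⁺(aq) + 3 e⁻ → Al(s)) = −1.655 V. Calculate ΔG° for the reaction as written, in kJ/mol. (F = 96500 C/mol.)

−709 kJ/mol

In the reaction as written Ag⁺(aq) is reduced, so the Ag⁺/Ag couple is the cathode and Al³⁺/Al is the anode.
E°cell = +0.793 − (−1.655) = +2.448 V; balancing electrons gives n = 3.
ΔG° = −nFE°cell = −(3)(96500)(+2.448) J/mol = −709 kJ/mol.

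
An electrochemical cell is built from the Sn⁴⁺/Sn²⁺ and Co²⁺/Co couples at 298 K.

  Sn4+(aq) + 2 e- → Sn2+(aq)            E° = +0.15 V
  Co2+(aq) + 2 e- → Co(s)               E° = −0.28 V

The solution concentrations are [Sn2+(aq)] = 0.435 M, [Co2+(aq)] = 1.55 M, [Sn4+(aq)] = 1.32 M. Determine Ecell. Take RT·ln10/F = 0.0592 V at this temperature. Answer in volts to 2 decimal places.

+0.44 V

Since E°(Sn⁴⁺/Sn²⁺) > E°(Co²⁺/Co), Sn⁴⁺/Sn²⁺ serves as the cathode.
E°cell = E°cat − E°an = +0.15 − (−0.28) = +0.43 V; n = 2.
For the overall reaction Sn4+(aq) + Co(s) → Sn2+(aq) + Co2+(aq), Q = ([Sn2+(aq)]·[Co2+(aq)]) / [Sn4+(aq)] = 0.511, giving log Q = −0.292.
By the Nernst equation, E = +0.43 − (0.0592/2)·(−0.292) = +0.44 V.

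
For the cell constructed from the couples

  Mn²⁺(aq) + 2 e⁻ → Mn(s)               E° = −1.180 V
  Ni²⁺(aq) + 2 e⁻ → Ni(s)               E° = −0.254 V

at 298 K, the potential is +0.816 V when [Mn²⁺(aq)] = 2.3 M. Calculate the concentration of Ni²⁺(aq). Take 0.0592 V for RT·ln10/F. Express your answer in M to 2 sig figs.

The Ni²⁺/Ni couple has the larger reduction potential, so it is the cathode: E°cell = −0.254 − (−1.180) = +0.926 V and n = 2.
From the Nernst equation, log Q = n(E° − E)/0.0592 = 2·(+0.926 − (+0.816))/0.0592 = 3.716.
The balanced reaction is Ni²⁺(aq) + Mn(s) → Ni(s) + Mn²⁺(aq), so Q = [Mn²⁺(aq)] / [Ni²⁺(aq)].
Isolating [Ni²⁺(aq)] in Q = 10^{3.716} yields log [Ni²⁺(aq)] = −3.354, i.e. 0.00044 M.

0.00044 M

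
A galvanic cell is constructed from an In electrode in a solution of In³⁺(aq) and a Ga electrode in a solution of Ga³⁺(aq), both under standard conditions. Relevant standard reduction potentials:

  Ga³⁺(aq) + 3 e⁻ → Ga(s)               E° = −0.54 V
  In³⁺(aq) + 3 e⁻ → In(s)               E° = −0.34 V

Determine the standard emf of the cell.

+0.20 V

The In³⁺/In couple has the higher E°, so In ion is reduced (cathode) and Ga is oxidized (anode).
E°cell = E°(cathode) − E°(anode) = −0.34 − (−0.54) = +0.20 V.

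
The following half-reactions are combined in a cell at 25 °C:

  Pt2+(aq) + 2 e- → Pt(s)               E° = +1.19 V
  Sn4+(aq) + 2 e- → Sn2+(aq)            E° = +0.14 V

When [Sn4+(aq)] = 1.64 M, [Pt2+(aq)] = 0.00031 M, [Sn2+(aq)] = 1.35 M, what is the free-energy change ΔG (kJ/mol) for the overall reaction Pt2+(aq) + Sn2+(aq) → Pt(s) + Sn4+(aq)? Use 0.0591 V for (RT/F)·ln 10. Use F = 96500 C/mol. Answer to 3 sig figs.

−182 kJ/mol

The standard cell potential is +1.19 − (+0.14) = +1.05 V, with n = 2 electrons in the balanced equation.
Q = [Sn4+(aq)] / ([Pt2+(aq)]·[Sn2+(aq)]) = 3.92×10^3, so log Q = 3.593 and E = +1.05 − (0.0591/2)(3.593) = +0.9438 V.
Then ΔG = −nFE = −2 × 96500 × +0.9438 J/mol = −182 kJ/mol.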